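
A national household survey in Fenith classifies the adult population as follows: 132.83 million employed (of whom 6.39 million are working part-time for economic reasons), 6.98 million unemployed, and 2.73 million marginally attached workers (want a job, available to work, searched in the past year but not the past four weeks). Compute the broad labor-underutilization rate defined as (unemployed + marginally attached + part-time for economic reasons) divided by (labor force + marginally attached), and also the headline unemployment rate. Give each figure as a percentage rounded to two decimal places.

Broad underutilization rate ≈ 11.30%; headline unemployment rate ≈ 4.99%.

Labor force = 132.83 + 6.98 = 139.81 million.
Numerator = 6.98 + 2.73 + 6.39 = 16.10 million.
Denominator = 139.81 + 2.73 = 142.54 million.
Broad rate = 16.10 / 142.54 = 11.30%.
Headline unemployment rate = 6.98 / 139.81 = 4.99%.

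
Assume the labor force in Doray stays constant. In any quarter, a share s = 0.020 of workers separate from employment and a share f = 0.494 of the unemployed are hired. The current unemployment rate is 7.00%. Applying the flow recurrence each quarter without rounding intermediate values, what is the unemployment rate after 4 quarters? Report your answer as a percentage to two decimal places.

With a fixed labor force, u_{t+1} = u_t + s·(1−u_t) − f·u_t = u_t·(1−s−f) + s.
Here 1−s−f = 0.486 and s = 0.020.
u_1 = 0.070000 × 0.486 + 0.020 = 0.054020.
u_2 = 0.054020 × 0.486 + 0.020 = 0.046254.
u_3 = 0.046254 × 0.486 + 0.020 = 0.042479.
u_4 = 0.042479 × 0.486 + 0.020 = 0.040645.

Unemployment rate after four quarters ≈ 4.06%.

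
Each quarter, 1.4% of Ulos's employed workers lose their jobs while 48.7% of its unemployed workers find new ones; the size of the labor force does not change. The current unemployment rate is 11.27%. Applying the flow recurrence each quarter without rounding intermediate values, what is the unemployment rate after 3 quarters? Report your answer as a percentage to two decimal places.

Unemployment rate after three quarters ≈ 3.85%.

With a fixed labor force, u_{t+1} = u_t + s·(1−u_t) − f·u_t = u_t·(1−s−f) + s.
Here 1−s−f = 0.499 and s = 0.014.
u_1 = 0.112700 × 0.499 + 0.014 = 0.070237.
u_2 = 0.070237 × 0.499 + 0.014 = 0.049048.
u_3 = 0.049048 × 0.499 + 0.014 = 0.038475.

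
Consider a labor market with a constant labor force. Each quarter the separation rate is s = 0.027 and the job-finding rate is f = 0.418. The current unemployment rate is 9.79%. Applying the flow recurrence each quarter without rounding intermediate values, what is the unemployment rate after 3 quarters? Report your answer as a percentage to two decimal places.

With a fixed labor force, u_{t+1} = u_t + s·(1−u_t) − f·u_t = u_t·(1−s−f) + s.
Here 1−s−f = 0.555 and s = 0.027.
u_1 = 0.097900 × 0.555 + 0.027 = 0.081335.
u_2 = 0.081335 × 0.555 + 0.027 = 0.072141.
u_3 = 0.072141 × 0.555 + 0.027 = 0.067038.

Unemployment rate after three quarters ≈ 6.70%.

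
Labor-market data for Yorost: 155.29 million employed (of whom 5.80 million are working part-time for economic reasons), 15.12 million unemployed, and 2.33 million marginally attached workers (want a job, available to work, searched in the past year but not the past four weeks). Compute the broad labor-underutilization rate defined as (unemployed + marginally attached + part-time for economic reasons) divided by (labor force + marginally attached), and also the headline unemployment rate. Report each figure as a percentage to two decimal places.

Broad underutilization rate ≈ 13.46%; headline unemployment rate ≈ 8.87%.

Labor force = 155.29 + 15.12 = 170.41 million.
Numerator = 15.12 + 2.33 + 5.80 = 23.25 million.
Denominator = 170.41 + 2.33 = 172.74 million.
Broad rate = 23.25 / 172.74 = 13.46%.
Headline unemployment rate = 15.12 / 170.41 = 8.87%.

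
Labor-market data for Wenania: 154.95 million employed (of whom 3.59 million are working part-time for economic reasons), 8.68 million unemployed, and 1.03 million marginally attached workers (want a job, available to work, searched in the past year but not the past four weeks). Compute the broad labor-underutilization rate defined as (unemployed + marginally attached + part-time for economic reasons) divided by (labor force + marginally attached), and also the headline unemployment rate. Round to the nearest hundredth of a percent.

Labor force = 154.95 + 8.68 = 163.63 million.
Numerator = 8.68 + 1.03 + 3.59 = 13.30 million.
Denominator = 163.63 + 1.03 = 164.66 million.
Broad rate = 13.30 / 164.66 = 8.08%.
Headline unemployment rate = 8.68 / 163.63 = 5.30%.

Broad underutilization rate ≈ 8.08%; headline unemployment rate ≈ 5.30%.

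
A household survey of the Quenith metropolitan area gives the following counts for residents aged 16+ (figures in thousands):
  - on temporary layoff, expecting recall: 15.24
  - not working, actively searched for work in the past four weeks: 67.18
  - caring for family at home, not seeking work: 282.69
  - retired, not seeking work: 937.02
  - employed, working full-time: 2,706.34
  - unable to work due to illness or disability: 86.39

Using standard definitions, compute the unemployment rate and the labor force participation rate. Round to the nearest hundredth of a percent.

Unemployment rate ≈ 2.96%; labor force participation rate ≈ 68.10%.

Employed = 2,706.34 thousand.
Unemployed = 15.24 + 67.18 = 82.42 thousand (jobless and actively searching, or on temporary layoff).
Labor force = 2,706.34 + 82.42 = 2,788.76 thousand.
Not in labor force = 282.69 + 937.02 + 86.39 = 1,306.10 thousand (those not working and not actively searching are outside the labor force).
Civilian working-age population = 2,788.76 + 1,306.10 = 4,094.86 thousand.
Unemployment rate = 82.42 / 2,788.76 = 2.96%.
Labor force participation rate = 2,788.76 / 4,094.86 = 68.10%.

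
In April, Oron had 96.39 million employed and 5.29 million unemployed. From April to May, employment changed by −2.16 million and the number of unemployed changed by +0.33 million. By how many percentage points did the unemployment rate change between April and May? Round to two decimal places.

April: labor force = 96.39 + 5.29 = 101.68; u = 5.29/101.68 = 5.20%.
May: labor force = 94.23 + 5.62 = 99.85; u = 5.62/99.85 = 5.63%.
Change = 5.63% − 5.20% = +0.43 pp.

The unemployment rate changed by +0.43 percentage points.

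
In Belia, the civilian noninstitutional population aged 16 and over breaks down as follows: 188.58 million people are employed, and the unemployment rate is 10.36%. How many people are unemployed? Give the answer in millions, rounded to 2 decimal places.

About 21.79 million are unemployed.

Let U be the number unemployed. The labor force is E + U, and U/(E+U) = 0.1036.
So U = 0.1036 × 188.58 / (1 − 0.1036) = 19.5369 / 0.8964 ≈ 21.79 million.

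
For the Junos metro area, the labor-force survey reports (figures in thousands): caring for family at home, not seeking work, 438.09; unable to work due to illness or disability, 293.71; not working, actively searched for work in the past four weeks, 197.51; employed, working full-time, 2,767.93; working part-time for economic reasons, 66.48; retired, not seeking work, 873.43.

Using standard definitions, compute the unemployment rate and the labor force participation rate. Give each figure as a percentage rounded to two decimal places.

Employed = 2,767.93 + 66.48 = 2,834.41 thousand (anyone who worked, including part-time for economic reasons, counts as employed).
Unemployed = 197.51 thousand.
Labor force = 2,834.41 + 197.51 = 3,031.92 thousand.
Not in labor force = 438.09 + 293.71 + 873.43 = 1,605.23 thousand (those not working and not actively searching are outside the labor force).
Civilian working-age population = 3,031.92 + 1,605.23 = 4,637.15 thousand.
Unemployment rate = 197.51 / 3,031.92 = 6.51%.
Labor force participation rate = 3,031.92 / 4,637.15 = 65.38%.

Unemployment rate ≈ 6.51%; labor force participation rate ≈ 65.38%.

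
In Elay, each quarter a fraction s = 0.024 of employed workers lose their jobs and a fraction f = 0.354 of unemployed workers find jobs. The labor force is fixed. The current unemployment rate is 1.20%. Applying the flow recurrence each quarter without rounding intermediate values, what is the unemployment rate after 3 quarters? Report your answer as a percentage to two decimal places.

Unemployment rate after three quarters ≈ 5.11%.

With a fixed labor force, u_{t+1} = u_t + s·(1−u_t) − f·u_t = u_t·(1−s−f) + s.
Here 1−s−f = 0.622 and s = 0.024.
u_1 = 0.012000 × 0.622 + 0.024 = 0.031464.
u_2 = 0.031464 × 0.622 + 0.024 = 0.043571.
u_3 = 0.043571 × 0.622 + 0.024 = 0.051101.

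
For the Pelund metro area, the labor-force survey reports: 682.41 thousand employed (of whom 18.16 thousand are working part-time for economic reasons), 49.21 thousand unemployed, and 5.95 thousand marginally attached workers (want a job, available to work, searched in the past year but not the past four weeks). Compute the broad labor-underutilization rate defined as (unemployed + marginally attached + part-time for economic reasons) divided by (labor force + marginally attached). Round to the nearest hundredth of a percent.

Labor force = 682.41 + 49.21 = 731.62 thousand.
Numerator = 49.21 + 5.95 + 18.16 = 73.32 thousand.
Denominator = 731.62 + 5.95 = 737.57 thousand.
Broad rate = 73.32 / 737.57 = 9.94%.

Broad underutilization rate ≈ 9.94%.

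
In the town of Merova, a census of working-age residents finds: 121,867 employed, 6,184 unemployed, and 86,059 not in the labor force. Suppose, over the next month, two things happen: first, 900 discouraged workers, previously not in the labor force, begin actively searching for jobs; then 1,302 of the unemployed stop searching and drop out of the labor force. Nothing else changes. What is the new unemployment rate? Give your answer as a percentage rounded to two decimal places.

Initially, labor force = 121,867 + 6,184 = 128,051, so u = 6,184/128,051 = 4.83%.
After the first change, unemployed and labor force both rise by 900 → E = 121,867, U = 7,084, labor force = 128,951.
After the second change, unemployed and labor force both fall by 1,302 → E = 121,867, U = 5,782, labor force = 127,649.
New unemployment rate = 5,782 / 127,649 = 4.53%.

New unemployment rate ≈ 4.53%.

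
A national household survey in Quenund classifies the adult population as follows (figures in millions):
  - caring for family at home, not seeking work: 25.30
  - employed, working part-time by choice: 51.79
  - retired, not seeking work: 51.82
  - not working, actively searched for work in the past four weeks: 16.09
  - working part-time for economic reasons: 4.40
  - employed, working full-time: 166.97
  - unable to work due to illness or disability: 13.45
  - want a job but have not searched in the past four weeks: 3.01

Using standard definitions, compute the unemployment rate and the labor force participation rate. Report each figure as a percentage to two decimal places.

Unemployment rate ≈ 6.73%; labor force participation rate ≈ 71.88%.

Employed = 51.79 + 4.40 + 166.97 = 223.16 million (anyone who worked, including part-time for economic reasons, counts as employed).
Unemployed = 16.09 million.
Labor force = 223.16 + 16.09 = 239.25 million.
Not in labor force = 25.30 + 51.82 + 13.45 + 3.01 = 93.58 million (those not working and not actively searching are outside the labor force — including those who want a job but have given up searching).
Civilian working-age population = 239.25 + 93.58 = 332.83 million.
Unemployment rate = 16.09 / 239.25 = 6.73%.
Labor force participation rate = 239.25 / 332.83 = 71.88%.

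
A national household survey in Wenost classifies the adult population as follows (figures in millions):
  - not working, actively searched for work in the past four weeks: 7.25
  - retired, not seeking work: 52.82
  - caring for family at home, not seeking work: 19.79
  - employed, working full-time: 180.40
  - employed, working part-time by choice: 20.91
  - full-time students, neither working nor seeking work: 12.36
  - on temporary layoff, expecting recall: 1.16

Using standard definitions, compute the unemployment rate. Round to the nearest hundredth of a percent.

Employed = 180.40 + 20.91 = 201.31 million.
Unemployed = 7.25 + 1.16 = 8.41 million (jobless and actively searching, or on temporary layoff).
Labor force = 201.31 + 8.41 = 209.72 million.
Unemployment rate = 8.41 / 209.72 = 4.01%.

Unemployment rate ≈ 4.01%.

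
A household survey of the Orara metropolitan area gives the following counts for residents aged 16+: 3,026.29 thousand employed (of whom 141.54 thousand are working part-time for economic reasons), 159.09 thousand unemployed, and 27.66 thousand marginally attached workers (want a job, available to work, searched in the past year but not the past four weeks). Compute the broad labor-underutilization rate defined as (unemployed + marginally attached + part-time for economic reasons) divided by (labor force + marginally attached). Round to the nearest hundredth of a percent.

Labor force = 3,026.29 + 159.09 = 3,185.38 thousand.
Numerator = 159.09 + 27.66 + 141.54 = 328.29 thousand.
Denominator = 3,185.38 + 27.66 = 3,213.04 thousand.
Broad rate = 328.29 / 3,213.04 = 10.22%.

Broad underutilization rate ≈ 10.22%.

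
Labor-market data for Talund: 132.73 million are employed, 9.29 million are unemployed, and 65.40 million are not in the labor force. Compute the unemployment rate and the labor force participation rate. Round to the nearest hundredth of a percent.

Labor force = employed + unemployed = 132.73 + 9.29 = 142.02 million.
Working-age population = 142.02 + 65.40 = 207.42 million.
Unemployment rate = 9.29 / 142.02 = 6.54%.
Labor force participation rate = 142.02 / 207.42 = 68.47%.

Unemployment rate ≈ 6.54%; labor force participation rate ≈ 68.47%.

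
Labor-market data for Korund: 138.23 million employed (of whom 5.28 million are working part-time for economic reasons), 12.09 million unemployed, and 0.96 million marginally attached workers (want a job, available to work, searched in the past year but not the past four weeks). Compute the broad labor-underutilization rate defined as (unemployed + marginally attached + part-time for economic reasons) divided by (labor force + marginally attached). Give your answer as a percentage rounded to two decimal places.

Broad underutilization rate ≈ 12.12%.

Labor force = 138.23 + 12.09 = 150.32 million.
Numerator = 12.09 + 0.96 + 5.28 = 18.33 million.
Denominator = 150.32 + 0.96 = 151.28 million.
Broad rate = 18.33 / 151.28 = 12.12%.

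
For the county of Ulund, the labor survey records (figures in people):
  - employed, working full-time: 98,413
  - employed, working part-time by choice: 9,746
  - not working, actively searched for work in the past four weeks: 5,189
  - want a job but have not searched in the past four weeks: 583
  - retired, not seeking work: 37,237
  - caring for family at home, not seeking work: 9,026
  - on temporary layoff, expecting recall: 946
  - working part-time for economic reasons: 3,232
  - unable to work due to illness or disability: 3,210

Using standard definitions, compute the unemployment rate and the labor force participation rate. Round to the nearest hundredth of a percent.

Employed = 98,413 + 9,746 + 3,232 = 111,391 (anyone who worked, including part-time for economic reasons, counts as employed).
Unemployed = 5,189 + 946 = 6,135 (jobless and actively searching, or on temporary layoff).
Labor force = 111,391 + 6,135 = 117,526.
Not in labor force = 583 + 37,237 + 9,026 + 3,210 = 50,056 (those not working and not actively searching are outside the labor force — including those who want a job but have given up searching).
Civilian working-age population = 117,526 + 50,056 = 167,582.
Unemployment rate = 6,135 / 117,526 = 5.22%.
Labor force participation rate = 117,526 / 167,582 = 70.13%.

Unemployment rate ≈ 5.22%; labor force participation rate ≈ 70.13%.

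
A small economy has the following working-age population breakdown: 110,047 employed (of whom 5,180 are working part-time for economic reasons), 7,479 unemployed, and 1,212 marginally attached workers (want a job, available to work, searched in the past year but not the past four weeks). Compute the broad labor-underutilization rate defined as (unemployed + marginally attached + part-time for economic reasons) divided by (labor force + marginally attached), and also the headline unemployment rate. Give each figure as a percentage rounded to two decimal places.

Labor force = 110,047 + 7,479 = 117,526.
Numerator = 7,479 + 1,212 + 5,180 = 13,871.
Denominator = 117,526 + 1,212 = 118,738.
Broad rate = 13,871 / 118,738 = 11.68%.
Headline unemployment rate = 7,479 / 117,526 = 6.36%.

Broad underutilization rate ≈ 11.68%; headline unemployment rate ≈ 6.36%.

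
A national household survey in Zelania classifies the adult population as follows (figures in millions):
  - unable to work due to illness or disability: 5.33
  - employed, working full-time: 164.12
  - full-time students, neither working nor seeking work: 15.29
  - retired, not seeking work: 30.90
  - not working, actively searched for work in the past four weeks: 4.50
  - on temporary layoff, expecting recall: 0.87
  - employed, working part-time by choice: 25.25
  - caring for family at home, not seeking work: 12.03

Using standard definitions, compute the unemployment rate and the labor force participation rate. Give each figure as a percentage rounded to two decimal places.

Employed = 164.12 + 25.25 = 189.37 million.
Unemployed = 4.50 + 0.87 = 5.37 million (jobless and actively searching, or on temporary layoff).
Labor force = 189.37 + 5.37 = 194.74 million.
Not in labor force = 5.33 + 15.29 + 30.90 + 12.03 = 63.55 million (those not working and not actively searching are outside the labor force).
Civilian working-age population = 194.74 + 63.55 = 258.29 million.
Unemployment rate = 5.37 / 194.74 = 2.76%.
Labor force participation rate = 194.74 / 258.29 = 75.40%.

Unemployment rate ≈ 2.76%; labor force participation rate ≈ 75.40%.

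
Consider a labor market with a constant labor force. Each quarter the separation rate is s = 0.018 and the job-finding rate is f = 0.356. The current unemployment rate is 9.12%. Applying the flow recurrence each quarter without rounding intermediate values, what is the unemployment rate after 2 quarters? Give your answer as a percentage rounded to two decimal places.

Unemployment rate after two quarters ≈ 6.50%.

With a fixed labor force, u_{t+1} = u_t + s·(1−u_t) − f·u_t = u_t·(1−s−f) + s.
Here 1−s−f = 0.626 and s = 0.018.
u_1 = 0.091200 × 0.626 + 0.018 = 0.075091.
u_2 = 0.075091 × 0.626 + 0.018 = 0.065007.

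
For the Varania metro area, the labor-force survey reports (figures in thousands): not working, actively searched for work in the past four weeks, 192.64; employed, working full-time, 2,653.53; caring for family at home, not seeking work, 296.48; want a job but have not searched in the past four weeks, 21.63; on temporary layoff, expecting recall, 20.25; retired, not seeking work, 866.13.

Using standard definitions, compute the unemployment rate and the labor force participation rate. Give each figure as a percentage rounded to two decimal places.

Unemployment rate ≈ 7.43%; labor force participation rate ≈ 70.76%.

Employed = 2,653.53 thousand.
Unemployed = 192.64 + 20.25 = 212.89 thousand (jobless and actively searching, or on temporary layoff).
Labor force = 2,653.53 + 212.89 = 2,866.42 thousand.
Not in labor force = 296.48 + 21.63 + 866.13 = 1,184.24 thousand (those not working and not actively searching are outside the labor force — including those who want a job but have given up searching).
Civilian working-age population = 2,866.42 + 1,184.24 = 4,050.66 thousand.
Unemployment rate = 212.89 / 2,866.42 = 7.43%.
Labor force participation rate = 2,866.42 / 4,050.66 = 70.76%.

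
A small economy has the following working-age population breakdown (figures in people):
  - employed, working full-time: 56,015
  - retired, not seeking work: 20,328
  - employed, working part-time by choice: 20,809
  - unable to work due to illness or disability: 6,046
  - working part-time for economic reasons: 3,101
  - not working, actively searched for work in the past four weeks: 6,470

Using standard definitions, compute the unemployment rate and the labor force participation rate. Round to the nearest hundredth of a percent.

Employed = 56,015 + 20,809 + 3,101 = 79,925 (anyone who worked, including part-time for economic reasons, counts as employed).
Unemployed = 6,470.
Labor force = 79,925 + 6,470 = 86,395.
Not in labor force = 20,328 + 6,046 = 26,374 (those not working and not actively searching are outside the labor force).
Civilian working-age population = 86,395 + 26,374 = 112,769.
Unemployment rate = 6,470 / 86,395 = 7.49%.
Labor force participation rate = 86,395 / 112,769 = 76.61%.

Unemployment rate ≈ 7.49%; labor force participation rate ≈ 76.61%.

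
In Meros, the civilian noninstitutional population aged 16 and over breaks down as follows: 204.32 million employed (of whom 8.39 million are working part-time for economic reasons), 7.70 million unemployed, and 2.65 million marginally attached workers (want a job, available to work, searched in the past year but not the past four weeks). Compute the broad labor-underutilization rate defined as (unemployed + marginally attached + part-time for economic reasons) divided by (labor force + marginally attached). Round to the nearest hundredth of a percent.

Broad underutilization rate ≈ 8.73%.

Labor force = 204.32 + 7.70 = 212.02 million.
Numerator = 7.70 + 2.65 + 8.39 = 18.74 million.
Denominator = 212.02 + 2.65 = 214.67 million.
Broad rate = 18.74 / 214.67 = 8.73%.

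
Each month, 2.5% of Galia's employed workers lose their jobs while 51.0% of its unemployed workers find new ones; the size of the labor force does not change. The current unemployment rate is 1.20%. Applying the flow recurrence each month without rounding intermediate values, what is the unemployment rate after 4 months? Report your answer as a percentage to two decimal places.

Unemployment rate after four months ≈ 4.51%.

With a fixed labor force, u_{t+1} = u_t + s·(1−u_t) − f·u_t = u_t·(1−s−f) + s.
Here 1−s−f = 0.465 and s = 0.025.
u_1 = 0.012000 × 0.465 + 0.025 = 0.030580.
u_2 = 0.030580 × 0.465 + 0.025 = 0.039220.
u_3 = 0.039220 × 0.465 + 0.025 = 0.043237.
u_4 = 0.043237 × 0.465 + 0.025 = 0.045105.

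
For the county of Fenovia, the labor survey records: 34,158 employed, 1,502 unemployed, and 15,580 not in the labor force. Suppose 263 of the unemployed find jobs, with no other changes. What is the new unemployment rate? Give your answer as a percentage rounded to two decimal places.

Initially, labor force = 34,158 + 1,502 = 35,660, so u = 1,502/35,660 = 4.21%.
After the change, unemployed falls and employed rises by 263; labor force unchanged → E = 34,421, U = 1,239, labor force = 35,660.
New unemployment rate = 1,239 / 35,660 = 3.47%.

New unemployment rate ≈ 3.47%.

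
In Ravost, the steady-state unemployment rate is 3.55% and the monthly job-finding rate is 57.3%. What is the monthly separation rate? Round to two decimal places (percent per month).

From u* = s/(s+f): s = u·f/(1−u).
s = 0.0355 × 57.3 / (1 − 0.0355) = 2.0341 / 0.9645 ≈ 2.11% per month.

Separation rate ≈ 2.11% per month.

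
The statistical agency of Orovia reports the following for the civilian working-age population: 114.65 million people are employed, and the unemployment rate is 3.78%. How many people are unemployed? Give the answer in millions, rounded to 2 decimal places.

Let U be the number unemployed. The labor force is E + U, and U/(E+U) = 0.0378.
So U = 0.0378 × 114.65 / (1 − 0.0378) = 4.3338 / 0.9622 ≈ 4.50 million.

About 4.50 million are unemployed.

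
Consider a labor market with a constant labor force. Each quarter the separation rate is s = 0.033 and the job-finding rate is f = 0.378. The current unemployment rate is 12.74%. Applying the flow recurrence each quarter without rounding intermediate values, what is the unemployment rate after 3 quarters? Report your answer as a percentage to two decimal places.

Unemployment rate after three quarters ≈ 8.99%.

With a fixed labor force, u_{t+1} = u_t + s·(1−u_t) − f·u_t = u_t·(1−s−f) + s.
Here 1−s−f = 0.589 and s = 0.033.
u_1 = 0.127400 × 0.589 + 0.033 = 0.108039.
u_2 = 0.108039 × 0.589 + 0.033 = 0.096635.
u_3 = 0.096635 × 0.589 + 0.033 = 0.089918.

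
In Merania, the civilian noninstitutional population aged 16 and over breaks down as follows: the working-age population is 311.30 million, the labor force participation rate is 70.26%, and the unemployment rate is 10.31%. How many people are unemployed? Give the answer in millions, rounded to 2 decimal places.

About 22.55 million are unemployed.

Labor force = 0.7026 × 311.30 = 218.72 million.
Unemployed = 0.1031 × 218.72 ≈ 22.55 million.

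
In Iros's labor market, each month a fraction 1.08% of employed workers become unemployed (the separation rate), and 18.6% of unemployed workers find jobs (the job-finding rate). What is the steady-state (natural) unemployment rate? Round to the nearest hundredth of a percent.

Steady-state unemployment rate ≈ 5.49%.

At steady state the flows balance: s·E = f·U, so U/(E+U) = s/(s+f).
u* = 1.08 / (1.08 + 18.6) = 1.08 / 19.68 = 5.49%.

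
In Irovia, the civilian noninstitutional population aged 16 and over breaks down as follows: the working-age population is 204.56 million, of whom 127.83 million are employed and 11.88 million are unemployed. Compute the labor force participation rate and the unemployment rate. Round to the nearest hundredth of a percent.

Labor force participation rate ≈ 68.30%; unemployment rate ≈ 8.50%.

Labor force = employed + unemployed = 127.83 + 11.88 = 139.71 million.
Unemployment rate = 11.88 / 139.71 = 8.50%.
Labor force participation rate = 139.71 / 204.56 = 68.30%.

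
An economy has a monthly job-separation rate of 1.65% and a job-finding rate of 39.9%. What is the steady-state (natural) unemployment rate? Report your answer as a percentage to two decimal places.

At steady state the flows balance: s·E = f·U, so U/(E+U) = s/(s+f).
u* = 1.65 / (1.65 + 39.9) = 1.65 / 41.55 = 3.97%.

Steady-state unemployment rate ≈ 3.97%.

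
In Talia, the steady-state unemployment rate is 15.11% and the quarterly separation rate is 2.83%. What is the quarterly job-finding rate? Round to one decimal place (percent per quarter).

From u* = s/(s+f): f = s·(1−u)/u.
f = 2.83 × (1 − 0.1511) / 0.1511 = 2.4024 / 0.1511 ≈ 15.9% per quarter.

Job-finding rate ≈ 15.9% per quarter.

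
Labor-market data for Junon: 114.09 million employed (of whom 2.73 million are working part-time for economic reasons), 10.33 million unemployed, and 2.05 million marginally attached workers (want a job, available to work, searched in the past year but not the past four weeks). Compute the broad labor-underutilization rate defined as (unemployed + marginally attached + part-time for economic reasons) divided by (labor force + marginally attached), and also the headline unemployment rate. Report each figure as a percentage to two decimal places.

Broad underutilization rate ≈ 11.95%; headline unemployment rate ≈ 8.30%.

Labor force = 114.09 + 10.33 = 124.42 million.
Numerator = 10.33 + 2.05 + 2.73 = 15.11 million.
Denominator = 124.42 + 2.05 = 126.47 million.
Broad rate = 15.11 / 126.47 = 11.95%.
Headline unemployment rate = 10.33 / 124.42 = 8.30%.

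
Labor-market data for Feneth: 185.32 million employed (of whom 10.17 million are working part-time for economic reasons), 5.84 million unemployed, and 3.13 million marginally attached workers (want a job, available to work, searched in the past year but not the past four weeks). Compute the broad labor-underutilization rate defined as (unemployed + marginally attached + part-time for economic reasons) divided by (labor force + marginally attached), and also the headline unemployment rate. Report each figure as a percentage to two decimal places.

Broad underutilization rate ≈ 9.85%; headline unemployment rate ≈ 3.06%.

Labor force = 185.32 + 5.84 = 191.16 million.
Numerator = 5.84 + 3.13 + 10.17 = 19.14 million.
Denominator = 191.16 + 3.13 = 194.29 million.
Broad rate = 19.14 / 194.29 = 9.85%.
Headline unemployment rate = 5.84 / 191.16 = 3.06%.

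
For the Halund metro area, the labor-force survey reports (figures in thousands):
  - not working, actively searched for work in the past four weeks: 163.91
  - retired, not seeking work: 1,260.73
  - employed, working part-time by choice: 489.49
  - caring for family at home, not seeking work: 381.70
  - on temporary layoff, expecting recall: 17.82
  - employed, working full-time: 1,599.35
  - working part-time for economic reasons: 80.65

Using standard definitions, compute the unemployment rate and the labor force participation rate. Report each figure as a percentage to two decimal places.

Employed = 489.49 + 1,599.35 + 80.65 = 2,169.49 thousand (anyone who worked, including part-time for economic reasons, counts as employed).
Unemployed = 163.91 + 17.82 = 181.73 thousand (jobless and actively searching, or on temporary layoff).
Labor force = 2,169.49 + 181.73 = 2,351.22 thousand.
Not in labor force = 1,260.73 + 381.70 = 1,642.43 thousand (those not working and not actively searching are outside the labor force).
Civilian working-age population = 2,351.22 + 1,642.43 = 3,993.65 thousand.
Unemployment rate = 181.73 / 2,351.22 = 7.73%.
Labor force participation rate = 2,351.22 / 3,993.65 = 58.87%.

Unemployment rate ≈ 7.73%; labor force participation rate ≈ 58.87%.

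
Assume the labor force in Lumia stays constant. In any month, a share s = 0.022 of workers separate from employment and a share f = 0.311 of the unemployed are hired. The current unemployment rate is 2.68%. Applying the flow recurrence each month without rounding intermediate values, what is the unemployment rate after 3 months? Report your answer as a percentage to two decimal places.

Unemployment rate after three months ≈ 5.44%.

With a fixed labor force, u_{t+1} = u_t + s·(1−u_t) − f·u_t = u_t·(1−s−f) + s.
Here 1−s−f = 0.667 and s = 0.022.
u_1 = 0.026800 × 0.667 + 0.022 = 0.039876.
u_2 = 0.039876 × 0.667 + 0.022 = 0.048597.
u_3 = 0.048597 × 0.667 + 0.022 = 0.054414.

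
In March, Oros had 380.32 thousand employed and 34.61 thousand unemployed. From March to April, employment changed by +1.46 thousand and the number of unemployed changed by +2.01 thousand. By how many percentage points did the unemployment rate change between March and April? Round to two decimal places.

March: labor force = 380.32 + 34.61 = 414.93; u = 34.61/414.93 = 8.34%.
April: labor force = 381.78 + 36.62 = 418.40; u = 36.62/418.40 = 8.75%.
Change = 8.75% − 8.34% = +0.41 pp.

The unemployment rate changed by +0.41 percentage points.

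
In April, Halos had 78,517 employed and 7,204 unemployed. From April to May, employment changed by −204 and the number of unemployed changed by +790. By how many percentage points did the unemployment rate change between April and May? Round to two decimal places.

The unemployment rate changed by +0.86 percentage points.

April: labor force = 78,517 + 7,204 = 85,721; u = 7,204/85,721 = 8.40%.
May: labor force = 78,313 + 7,994 = 86,307; u = 7,994/86,307 = 9.26%.
Change = 9.26% − 8.40% = +0.86 pp.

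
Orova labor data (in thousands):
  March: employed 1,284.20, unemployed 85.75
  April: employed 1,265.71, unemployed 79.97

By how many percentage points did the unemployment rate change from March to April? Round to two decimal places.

March: labor force = 1,284.20 + 85.75 = 1,369.95; u = 85.75/1,369.95 = 6.26%.
April: labor force = 1,265.71 + 79.97 = 1,345.68; u = 79.97/1,345.68 = 5.94%.
Change = 5.94% − 6.26% = −0.32 pp.

The unemployment rate changed by −0.32 percentage points.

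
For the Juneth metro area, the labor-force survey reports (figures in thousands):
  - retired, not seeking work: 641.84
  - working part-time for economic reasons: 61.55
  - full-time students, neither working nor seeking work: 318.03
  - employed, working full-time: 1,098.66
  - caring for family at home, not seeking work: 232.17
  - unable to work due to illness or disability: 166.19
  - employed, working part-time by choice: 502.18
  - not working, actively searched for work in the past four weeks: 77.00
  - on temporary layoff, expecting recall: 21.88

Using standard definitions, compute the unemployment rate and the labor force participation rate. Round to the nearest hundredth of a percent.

Unemployment rate ≈ 5.61%; labor force participation rate ≈ 56.46%.

Employed = 61.55 + 1,098.66 + 502.18 = 1,662.39 thousand (anyone who worked, including part-time for economic reasons, counts as employed).
Unemployed = 77.00 + 21.88 = 98.88 thousand (jobless and actively searching, or on temporary layoff).
Labor force = 1,662.39 + 98.88 = 1,761.27 thousand.
Not in labor force = 641.84 + 318.03 + 232.17 + 166.19 = 1,358.23 thousand (those not working and not actively searching are outside the labor force).
Civilian working-age population = 1,761.27 + 1,358.23 = 3,119.50 thousand.
Unemployment rate = 98.88 / 1,761.27 = 5.61%.
Labor force participation rate = 1,761.27 / 3,119.50 = 56.46%.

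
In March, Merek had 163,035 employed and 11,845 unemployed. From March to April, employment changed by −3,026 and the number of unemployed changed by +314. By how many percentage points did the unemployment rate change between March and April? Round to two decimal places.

The unemployment rate changed by +0.29 percentage points.

March: labor force = 163,035 + 11,845 = 174,880; u = 11,845/174,880 = 6.77%.
April: labor force = 160,009 + 12,159 = 172,168; u = 12,159/172,168 = 7.06%.
Change = 7.06% − 6.77% = +0.29 pp.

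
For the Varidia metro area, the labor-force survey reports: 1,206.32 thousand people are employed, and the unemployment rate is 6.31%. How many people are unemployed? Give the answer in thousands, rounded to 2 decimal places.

Let U be the number unemployed. The labor force is E + U, and U/(E+U) = 0.0631.
So U = 0.0631 × 1,206.32 / (1 − 0.0631) = 76.1188 / 0.9369 ≈ 81.25 thousand.

About 81.25 thousand are unemployed.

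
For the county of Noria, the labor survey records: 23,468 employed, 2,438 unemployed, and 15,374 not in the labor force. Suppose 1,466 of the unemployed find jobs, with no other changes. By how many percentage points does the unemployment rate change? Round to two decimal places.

The unemployment rate changes by −5.66 percentage points.

Initially, labor force = 23,468 + 2,438 = 25,906, so u = 2,438/25,906 = 9.41%.
After the change, unemployed falls and employed rises by 1,466; labor force unchanged → E = 24,934, U = 972, labor force = 25,906.
New unemployment rate = 972 / 25,906 = 3.75%.
Change = 3.75% − 9.41% = −5.66 percentage points.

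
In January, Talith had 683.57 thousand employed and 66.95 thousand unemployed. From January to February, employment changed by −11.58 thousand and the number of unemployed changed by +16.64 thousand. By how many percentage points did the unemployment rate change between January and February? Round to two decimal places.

January: labor force = 683.57 + 66.95 = 750.52; u = 66.95/750.52 = 8.92%.
February: labor force = 671.99 + 83.59 = 755.58; u = 83.59/755.58 = 11.06%.
Change = 11.06% − 8.92% = +2.14 pp.

The unemployment rate changed by +2.14 percentage points.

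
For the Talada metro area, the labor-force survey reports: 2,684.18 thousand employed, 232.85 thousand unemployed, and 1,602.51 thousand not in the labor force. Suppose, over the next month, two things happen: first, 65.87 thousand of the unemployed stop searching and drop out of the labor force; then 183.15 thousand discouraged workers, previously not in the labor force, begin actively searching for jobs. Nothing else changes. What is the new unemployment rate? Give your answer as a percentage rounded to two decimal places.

New unemployment rate ≈ 11.54%.

Initially, labor force = 2,684.18 + 232.85 = 2,917.03 thousand, so u = 232.85/2,917.03 = 7.98%.
After the first change, unemployed and labor force both fall by 65.87 → E = 2,684.18, U = 166.98, labor force = 2,851.16 thousand.
After the second change, unemployed and labor force both rise by 183.15 → E = 2,684.18, U = 350.13, labor force = 3,034.31 thousand.
New unemployment rate = 350.13 / 3,034.31 = 11.54%.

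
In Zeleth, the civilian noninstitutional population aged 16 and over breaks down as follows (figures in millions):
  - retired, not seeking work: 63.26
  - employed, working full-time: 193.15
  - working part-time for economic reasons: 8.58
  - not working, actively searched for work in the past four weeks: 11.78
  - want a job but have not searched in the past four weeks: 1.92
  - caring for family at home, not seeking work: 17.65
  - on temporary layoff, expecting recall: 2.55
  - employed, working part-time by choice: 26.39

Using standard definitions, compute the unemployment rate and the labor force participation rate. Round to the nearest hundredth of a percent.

Employed = 193.15 + 8.58 + 26.39 = 228.12 million (anyone who worked, including part-time for economic reasons, counts as employed).
Unemployed = 11.78 + 2.55 = 14.33 million (jobless and actively searching, or on temporary layoff).
Labor force = 228.12 + 14.33 = 242.45 million.
Not in labor force = 63.26 + 1.92 + 17.65 = 82.83 million (those not working and not actively searching are outside the labor force — including those who want a job but have given up searching).
Civilian working-age population = 242.45 + 82.83 = 325.28 million.
Unemployment rate = 14.33 / 242.45 = 5.91%.
Labor force participation rate = 242.45 / 325.28 = 74.54%.

Unemployment rate ≈ 5.91%; labor force participation rate ≈ 74.54%.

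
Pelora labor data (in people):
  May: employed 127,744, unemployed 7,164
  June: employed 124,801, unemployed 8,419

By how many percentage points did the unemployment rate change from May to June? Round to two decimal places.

May: labor force = 127,744 + 7,164 = 134,908; u = 7,164/134,908 = 5.31%.
June: labor force = 124,801 + 8,419 = 133,220; u = 8,419/133,220 = 6.32%.
Change = 6.32% − 5.31% = +1.01 pp.

The unemployment rate changed by +1.01 percentage points.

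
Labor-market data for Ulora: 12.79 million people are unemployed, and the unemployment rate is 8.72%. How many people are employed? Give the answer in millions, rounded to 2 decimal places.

About 133.88 million are employed.

Labor force = U / u = 12.79 / 0.0872 ≈ 146.67 million.
Employed = labor force − unemployed = 146.67 − 12.79 = 133.88 million.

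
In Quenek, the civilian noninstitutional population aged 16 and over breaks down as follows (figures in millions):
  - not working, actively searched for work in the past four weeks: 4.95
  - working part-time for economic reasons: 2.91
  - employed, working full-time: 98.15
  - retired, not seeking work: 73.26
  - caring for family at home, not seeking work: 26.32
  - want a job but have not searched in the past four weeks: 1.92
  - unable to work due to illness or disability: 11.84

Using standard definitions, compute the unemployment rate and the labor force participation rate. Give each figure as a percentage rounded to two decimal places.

Employed = 2.91 + 98.15 = 101.06 million (anyone who worked, including part-time for economic reasons, counts as employed).
Unemployed = 4.95 million.
Labor force = 101.06 + 4.95 = 106.01 million.
Not in labor force = 73.26 + 26.32 + 1.92 + 11.84 = 113.34 million (those not working and not actively searching are outside the labor force — including those who want a job but have given up searching).
Civilian working-age population = 106.01 + 113.34 = 219.35 million.
Unemployment rate = 4.95 / 106.01 = 4.67%.
Labor force participation rate = 106.01 / 219.35 = 48.33%.

Unemployment rate ≈ 4.67%; labor force participation rate ≈ 48.33%.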